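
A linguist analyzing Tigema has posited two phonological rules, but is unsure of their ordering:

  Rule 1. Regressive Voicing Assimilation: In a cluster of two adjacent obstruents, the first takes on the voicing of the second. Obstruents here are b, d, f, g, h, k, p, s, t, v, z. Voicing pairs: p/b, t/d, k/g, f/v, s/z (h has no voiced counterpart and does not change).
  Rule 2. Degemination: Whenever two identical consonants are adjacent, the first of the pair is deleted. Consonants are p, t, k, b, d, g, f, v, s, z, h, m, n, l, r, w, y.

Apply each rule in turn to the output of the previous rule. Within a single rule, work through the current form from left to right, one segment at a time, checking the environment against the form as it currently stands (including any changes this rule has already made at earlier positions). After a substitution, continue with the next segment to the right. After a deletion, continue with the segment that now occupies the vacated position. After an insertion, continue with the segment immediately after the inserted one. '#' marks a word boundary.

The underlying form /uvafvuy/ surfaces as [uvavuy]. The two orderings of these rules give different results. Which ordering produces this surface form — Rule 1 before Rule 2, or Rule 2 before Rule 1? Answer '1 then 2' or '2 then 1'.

Order 1 then 2:
  1 Regressive Voicing Assimilation: [uvafvuy] → [uvavvuy]
  2 Degemination: [uvavvuy] → [uvavuy]
  result: [uvavuy]
Order 2 then 1:
  2 Degemination: no change — [uvafvuy]
  1 Regressive Voicing Assimilation: [uvafvuy] → [uvavvuy]
  result: [uvavvuy]

1 then 2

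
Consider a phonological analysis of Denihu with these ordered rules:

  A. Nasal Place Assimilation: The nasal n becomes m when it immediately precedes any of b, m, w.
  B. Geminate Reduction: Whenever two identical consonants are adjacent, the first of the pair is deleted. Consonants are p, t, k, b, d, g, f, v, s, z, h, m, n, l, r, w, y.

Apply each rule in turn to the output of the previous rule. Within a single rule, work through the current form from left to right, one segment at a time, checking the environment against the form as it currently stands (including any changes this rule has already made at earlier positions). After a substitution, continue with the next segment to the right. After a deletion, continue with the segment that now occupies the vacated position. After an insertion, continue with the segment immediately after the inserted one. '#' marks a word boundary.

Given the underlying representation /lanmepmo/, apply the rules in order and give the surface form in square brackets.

[lamepmo]

A Nasal Place Assimilation: [lanmepmo] → [lammepmo]
B Geminate Reduction: [lammepmo] → [lamepmo]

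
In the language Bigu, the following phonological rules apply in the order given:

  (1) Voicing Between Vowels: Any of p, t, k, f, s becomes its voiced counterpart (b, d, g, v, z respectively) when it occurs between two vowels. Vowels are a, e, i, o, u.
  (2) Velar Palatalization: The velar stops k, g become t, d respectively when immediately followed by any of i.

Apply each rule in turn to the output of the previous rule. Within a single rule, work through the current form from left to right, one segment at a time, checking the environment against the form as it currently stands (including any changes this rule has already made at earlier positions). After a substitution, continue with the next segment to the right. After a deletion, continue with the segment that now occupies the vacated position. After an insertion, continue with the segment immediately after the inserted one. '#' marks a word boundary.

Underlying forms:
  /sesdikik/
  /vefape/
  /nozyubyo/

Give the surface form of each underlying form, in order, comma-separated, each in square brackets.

/sesdikik/:
  (1) Voicing Between Vowels: [sesdikik] → [sesdigik]
  (2) Velar Palatalization: [sesdigik] → [sesdidik]
/vefape/:
  (1) Voicing Between Vowels: [vefape] → [vevabe]
  (2) Velar Palatalization: no change — [vevabe]
/nozyubyo/:
  (1) Voicing Between Vowels: no change — [nozyubyo]
  (2) Velar Palatalization: no change — [nozyubyo]

[sesdidik], [vevabe], [nozyubyo]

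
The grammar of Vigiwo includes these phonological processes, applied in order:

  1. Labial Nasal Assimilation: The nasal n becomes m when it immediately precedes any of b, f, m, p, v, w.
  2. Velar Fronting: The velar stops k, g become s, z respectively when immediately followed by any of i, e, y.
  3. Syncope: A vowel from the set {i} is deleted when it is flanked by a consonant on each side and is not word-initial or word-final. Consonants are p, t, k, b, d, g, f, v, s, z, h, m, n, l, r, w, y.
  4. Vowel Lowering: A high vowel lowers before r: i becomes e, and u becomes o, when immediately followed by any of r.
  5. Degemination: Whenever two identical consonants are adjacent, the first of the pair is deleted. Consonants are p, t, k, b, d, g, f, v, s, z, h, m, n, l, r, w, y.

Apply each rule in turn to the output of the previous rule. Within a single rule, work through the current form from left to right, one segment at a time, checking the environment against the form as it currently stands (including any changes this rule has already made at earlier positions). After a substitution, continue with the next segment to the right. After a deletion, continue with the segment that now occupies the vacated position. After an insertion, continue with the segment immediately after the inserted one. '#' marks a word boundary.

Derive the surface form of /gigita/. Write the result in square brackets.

1 Labial Nasal Assimilation: no change — [gigita]
2 Velar Fronting: [gigita] → [zizita]
3 Syncope: [zizita] → [zzta]
4 Vowel Lowering: no change — [zzta]
5 Degemination: [zzta] → [zta]

[zta]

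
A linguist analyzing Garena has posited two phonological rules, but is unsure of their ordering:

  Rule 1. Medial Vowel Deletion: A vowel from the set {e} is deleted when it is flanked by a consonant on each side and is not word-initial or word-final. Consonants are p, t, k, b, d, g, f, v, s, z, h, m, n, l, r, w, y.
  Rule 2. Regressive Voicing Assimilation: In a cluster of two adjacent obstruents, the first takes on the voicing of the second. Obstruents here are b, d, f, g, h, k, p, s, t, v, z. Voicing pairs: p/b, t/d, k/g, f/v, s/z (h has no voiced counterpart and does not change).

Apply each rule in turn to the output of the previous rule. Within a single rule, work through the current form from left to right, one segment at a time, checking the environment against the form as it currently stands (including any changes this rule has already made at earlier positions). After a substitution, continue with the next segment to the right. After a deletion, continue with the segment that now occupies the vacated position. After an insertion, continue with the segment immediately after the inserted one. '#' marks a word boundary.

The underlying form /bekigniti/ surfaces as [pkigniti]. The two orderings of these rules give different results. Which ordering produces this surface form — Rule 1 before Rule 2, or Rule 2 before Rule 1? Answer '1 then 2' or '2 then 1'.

Order 1 then 2:
  1 Medial Vowel Deletion: [bekigniti] → [bkigniti]
  2 Regressive Voicing Assimilation: [bkigniti] → [pkigniti]
  result: [pkigniti]
Order 2 then 1:
  2 Regressive Voicing Assimilation: no change — [bekigniti]
  1 Medial Vowel Deletion: [bekigniti] → [bkigniti]
  result: [bkigniti]

1 then 2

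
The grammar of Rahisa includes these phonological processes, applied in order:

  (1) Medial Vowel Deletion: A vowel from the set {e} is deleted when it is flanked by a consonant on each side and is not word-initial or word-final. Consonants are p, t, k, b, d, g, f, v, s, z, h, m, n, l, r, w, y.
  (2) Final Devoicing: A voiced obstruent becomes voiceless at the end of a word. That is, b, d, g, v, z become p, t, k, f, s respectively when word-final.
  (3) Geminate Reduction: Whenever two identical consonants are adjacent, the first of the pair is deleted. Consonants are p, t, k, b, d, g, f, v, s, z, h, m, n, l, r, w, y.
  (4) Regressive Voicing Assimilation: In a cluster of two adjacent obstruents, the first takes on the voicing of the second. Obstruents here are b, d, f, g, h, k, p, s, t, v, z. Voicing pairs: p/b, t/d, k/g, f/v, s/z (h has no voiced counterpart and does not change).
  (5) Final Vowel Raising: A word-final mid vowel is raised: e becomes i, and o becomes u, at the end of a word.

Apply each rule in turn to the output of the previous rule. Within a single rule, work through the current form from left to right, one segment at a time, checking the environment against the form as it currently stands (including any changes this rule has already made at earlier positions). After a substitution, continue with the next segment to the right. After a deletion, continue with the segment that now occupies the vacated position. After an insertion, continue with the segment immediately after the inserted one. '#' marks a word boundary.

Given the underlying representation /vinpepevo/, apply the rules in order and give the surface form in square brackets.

[vinbvu]

(1) Medial Vowel Deletion: [vinpepevo] → [vinppvo]
(2) Final Devoicing: no change — [vinppvo]
(3) Geminate Reduction: [vinppvo] → [vinpvo]
(4) Regressive Voicing Assimilation: [vinpvo] → [vinbvo]
(5) Final Vowel Raising: [vinbvo] → [vinbvu]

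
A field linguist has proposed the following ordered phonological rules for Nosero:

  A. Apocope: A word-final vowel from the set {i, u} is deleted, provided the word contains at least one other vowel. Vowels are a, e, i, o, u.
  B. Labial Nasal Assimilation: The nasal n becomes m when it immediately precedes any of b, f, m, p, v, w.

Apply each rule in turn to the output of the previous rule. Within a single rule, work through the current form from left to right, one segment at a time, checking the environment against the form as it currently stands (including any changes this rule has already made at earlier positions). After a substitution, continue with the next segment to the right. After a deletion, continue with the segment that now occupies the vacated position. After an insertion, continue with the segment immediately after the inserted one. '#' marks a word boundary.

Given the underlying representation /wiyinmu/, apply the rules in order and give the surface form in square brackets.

A Apocope: [wiyinmu] → [wiyinm]
B Labial Nasal Assimilation: [wiyinm] → [wiyimm]

[wiyimm]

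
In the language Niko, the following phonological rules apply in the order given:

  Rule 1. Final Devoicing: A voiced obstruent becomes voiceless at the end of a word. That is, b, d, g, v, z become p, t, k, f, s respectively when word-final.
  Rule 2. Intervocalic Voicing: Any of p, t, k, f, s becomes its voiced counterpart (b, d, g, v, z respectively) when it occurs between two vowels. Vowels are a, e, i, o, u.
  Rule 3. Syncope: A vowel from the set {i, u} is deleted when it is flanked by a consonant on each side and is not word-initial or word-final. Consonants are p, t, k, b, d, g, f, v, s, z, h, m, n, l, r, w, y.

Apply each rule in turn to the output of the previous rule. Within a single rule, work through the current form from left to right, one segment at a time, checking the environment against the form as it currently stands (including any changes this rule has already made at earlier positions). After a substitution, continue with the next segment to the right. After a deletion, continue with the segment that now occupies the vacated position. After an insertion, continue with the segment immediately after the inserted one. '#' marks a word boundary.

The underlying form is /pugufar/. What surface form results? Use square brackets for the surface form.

[pgvar]

Rule 1 Final Devoicing: no change — [pugufar]
Rule 2 Intervocalic Voicing: [pugufar] → [puguvar]
Rule 3 Syncope: [puguvar] → [pgvar]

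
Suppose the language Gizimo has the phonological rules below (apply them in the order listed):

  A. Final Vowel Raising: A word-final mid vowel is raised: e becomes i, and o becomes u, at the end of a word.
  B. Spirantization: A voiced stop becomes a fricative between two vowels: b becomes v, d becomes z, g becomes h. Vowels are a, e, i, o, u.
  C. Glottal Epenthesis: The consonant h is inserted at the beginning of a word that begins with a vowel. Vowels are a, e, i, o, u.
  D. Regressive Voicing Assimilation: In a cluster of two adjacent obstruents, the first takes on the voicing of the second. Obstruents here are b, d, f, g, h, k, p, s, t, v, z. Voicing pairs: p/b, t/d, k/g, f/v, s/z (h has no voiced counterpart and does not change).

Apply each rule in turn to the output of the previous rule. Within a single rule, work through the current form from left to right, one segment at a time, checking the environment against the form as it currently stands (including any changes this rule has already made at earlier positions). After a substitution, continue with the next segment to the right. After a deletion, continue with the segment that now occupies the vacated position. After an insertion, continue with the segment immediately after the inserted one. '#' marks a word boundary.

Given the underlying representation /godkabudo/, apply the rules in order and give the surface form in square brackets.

[gotkavuzu]

A Final Vowel Raising: [godkabudo] → [godkabudu]
B Spirantization: [godkabudu] → [godkavuzu]
C Glottal Epenthesis: no change — [godkavuzu]
D Regressive Voicing Assimilation: [godkavuzu] → [gotkavuzu]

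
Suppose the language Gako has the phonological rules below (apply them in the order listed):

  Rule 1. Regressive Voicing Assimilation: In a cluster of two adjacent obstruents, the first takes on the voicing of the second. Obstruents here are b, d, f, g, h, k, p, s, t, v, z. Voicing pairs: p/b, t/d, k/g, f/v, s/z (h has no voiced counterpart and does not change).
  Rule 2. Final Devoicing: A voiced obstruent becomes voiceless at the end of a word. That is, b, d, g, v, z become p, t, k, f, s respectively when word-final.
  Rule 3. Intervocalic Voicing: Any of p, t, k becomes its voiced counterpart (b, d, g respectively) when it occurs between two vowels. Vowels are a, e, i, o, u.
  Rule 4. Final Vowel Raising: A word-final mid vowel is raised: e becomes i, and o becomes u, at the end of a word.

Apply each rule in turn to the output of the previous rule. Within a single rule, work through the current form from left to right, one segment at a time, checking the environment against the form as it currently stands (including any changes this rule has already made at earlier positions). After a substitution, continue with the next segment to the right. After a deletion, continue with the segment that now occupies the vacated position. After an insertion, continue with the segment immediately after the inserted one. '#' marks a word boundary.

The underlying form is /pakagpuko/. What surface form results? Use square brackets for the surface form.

[pagakpugu]

Rule 1 Regressive Voicing Assimilation: [pakagpuko] → [pakakpuko]
Rule 2 Final Devoicing: no change — [pakakpuko]
Rule 3 Intervocalic Voicing: [pakakpuko] → [pagakpugo]
Rule 4 Final Vowel Raising: [pagakpugo] → [pagakpugu]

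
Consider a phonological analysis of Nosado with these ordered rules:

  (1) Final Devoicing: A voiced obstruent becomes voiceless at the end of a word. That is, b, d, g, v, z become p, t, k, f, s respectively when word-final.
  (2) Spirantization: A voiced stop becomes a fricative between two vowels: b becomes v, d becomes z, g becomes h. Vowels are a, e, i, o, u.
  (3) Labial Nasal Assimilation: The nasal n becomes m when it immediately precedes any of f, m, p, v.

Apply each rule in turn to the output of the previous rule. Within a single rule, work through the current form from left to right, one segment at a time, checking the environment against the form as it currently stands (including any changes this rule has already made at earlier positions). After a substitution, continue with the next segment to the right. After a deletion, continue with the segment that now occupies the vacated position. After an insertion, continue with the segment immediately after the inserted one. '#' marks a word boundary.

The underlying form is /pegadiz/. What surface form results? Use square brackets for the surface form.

[pehazis]

(1) Final Devoicing: [pegadiz] → [pegadis]
(2) Spirantization: [pegadis] → [pehazis]
(3) Labial Nasal Assimilation: no change — [pehazis]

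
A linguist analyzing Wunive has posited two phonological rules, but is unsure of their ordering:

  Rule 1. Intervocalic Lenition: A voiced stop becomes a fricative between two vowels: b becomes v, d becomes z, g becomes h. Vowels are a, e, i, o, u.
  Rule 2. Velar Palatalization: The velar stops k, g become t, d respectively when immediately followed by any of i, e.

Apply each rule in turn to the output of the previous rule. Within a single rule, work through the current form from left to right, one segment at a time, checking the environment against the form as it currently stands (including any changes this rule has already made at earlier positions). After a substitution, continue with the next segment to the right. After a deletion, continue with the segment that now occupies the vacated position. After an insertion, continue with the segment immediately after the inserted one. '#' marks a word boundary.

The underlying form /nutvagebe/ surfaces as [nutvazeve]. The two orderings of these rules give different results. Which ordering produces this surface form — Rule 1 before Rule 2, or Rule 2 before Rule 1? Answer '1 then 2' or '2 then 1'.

Order 1 then 2:
  1 Intervocalic Lenition: [nutvagebe] → [nutvaheve]
  2 Velar Palatalization: no change — [nutvaheve]
  result: [nutvaheve]
Order 2 then 1:
  2 Velar Palatalization: [nutvagebe] → [nutvadebe]
  1 Intervocalic Lenition: [nutvadebe] → [nutvazeve]
  result: [nutvazeve]

2 then 1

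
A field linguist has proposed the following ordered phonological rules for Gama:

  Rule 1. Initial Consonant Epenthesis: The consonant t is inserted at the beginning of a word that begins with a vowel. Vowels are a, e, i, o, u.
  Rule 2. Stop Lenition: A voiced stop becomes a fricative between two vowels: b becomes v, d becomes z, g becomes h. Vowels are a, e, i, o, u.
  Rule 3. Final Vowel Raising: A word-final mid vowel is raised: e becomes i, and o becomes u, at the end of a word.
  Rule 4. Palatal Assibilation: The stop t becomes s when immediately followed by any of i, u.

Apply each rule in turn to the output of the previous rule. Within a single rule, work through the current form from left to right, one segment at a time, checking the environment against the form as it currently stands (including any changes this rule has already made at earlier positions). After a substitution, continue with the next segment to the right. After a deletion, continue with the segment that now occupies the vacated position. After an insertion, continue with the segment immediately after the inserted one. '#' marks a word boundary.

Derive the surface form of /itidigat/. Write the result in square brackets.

Rule 1 Initial Consonant Epenthesis: [itidigat] → [titidigat]
Rule 2 Stop Lenition: [titidigat] → [titizihat]
Rule 3 Final Vowel Raising: no change — [titizihat]
Rule 4 Palatal Assibilation: [titizihat] → [sisizihat]

[sisizihat]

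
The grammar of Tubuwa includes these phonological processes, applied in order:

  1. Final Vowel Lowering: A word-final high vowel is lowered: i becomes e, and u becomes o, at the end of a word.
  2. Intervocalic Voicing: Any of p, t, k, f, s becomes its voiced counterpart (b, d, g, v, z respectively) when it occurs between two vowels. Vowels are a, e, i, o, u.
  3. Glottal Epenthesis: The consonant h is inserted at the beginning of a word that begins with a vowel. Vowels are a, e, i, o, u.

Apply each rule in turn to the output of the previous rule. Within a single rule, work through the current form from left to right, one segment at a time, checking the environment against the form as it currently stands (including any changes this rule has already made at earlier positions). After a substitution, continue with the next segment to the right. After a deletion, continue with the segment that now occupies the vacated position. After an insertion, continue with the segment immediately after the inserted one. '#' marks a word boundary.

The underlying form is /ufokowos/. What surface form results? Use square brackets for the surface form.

1 Final Vowel Lowering: no change — [ufokowos]
2 Intervocalic Voicing: [ufokowos] → [uvogowos]
3 Glottal Epenthesis: [uvogowos] → [huvogowos]

[huvogowos]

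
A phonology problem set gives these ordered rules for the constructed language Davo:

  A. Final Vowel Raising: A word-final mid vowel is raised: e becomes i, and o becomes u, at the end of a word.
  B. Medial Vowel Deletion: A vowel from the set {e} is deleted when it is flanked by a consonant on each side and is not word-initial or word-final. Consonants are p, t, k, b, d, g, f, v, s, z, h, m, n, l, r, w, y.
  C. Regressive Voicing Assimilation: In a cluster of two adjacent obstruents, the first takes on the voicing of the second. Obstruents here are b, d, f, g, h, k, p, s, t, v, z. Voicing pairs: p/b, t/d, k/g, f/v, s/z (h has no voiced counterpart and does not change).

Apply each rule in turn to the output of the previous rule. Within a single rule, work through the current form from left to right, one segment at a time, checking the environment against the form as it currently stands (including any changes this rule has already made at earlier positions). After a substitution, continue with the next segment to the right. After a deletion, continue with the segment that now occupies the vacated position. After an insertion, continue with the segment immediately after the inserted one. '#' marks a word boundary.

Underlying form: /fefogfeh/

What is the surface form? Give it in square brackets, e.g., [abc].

A Final Vowel Raising: no change — [fefogfeh]
B Medial Vowel Deletion: [fefogfeh] → [ffogfh]
C Regressive Voicing Assimilation: [ffogfh] → [ffokfh]

[ffokfh]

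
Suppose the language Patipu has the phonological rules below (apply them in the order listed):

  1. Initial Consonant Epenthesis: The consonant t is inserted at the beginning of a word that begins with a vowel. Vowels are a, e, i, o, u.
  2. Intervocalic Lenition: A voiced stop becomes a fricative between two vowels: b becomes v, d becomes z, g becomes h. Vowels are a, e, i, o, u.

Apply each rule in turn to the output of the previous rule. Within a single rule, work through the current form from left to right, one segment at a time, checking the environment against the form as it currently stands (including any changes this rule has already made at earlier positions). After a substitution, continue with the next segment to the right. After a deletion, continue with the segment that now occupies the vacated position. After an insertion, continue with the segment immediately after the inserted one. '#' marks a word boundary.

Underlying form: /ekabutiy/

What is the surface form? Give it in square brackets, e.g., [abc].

1 Initial Consonant Epenthesis: [ekabutiy] → [tekabutiy]
2 Intervocalic Lenition: [tekabutiy] → [tekavutiy]

[tekavutiy]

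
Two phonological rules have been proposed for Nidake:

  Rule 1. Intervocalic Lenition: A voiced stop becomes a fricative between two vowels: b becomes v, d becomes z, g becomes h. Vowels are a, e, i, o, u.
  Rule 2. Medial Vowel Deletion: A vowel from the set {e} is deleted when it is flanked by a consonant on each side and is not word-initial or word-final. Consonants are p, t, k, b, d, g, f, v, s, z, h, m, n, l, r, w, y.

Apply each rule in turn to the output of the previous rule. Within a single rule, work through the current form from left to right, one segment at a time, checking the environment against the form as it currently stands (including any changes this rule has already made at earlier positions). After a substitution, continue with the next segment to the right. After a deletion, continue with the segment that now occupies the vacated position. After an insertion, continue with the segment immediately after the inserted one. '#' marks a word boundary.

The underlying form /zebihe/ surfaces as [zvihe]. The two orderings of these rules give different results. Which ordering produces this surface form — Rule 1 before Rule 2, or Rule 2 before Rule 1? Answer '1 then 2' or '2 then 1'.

Order 1 then 2:
  1 Intervocalic Lenition: [zebihe] → [zevihe]
  2 Medial Vowel Deletion: [zevihe] → [zvihe]
  result: [zvihe]
Order 2 then 1:
  2 Medial Vowel Deletion: [zebihe] → [zbihe]
  1 Intervocalic Lenition: no change — [zbihe]
  result: [zbihe]

1 then 2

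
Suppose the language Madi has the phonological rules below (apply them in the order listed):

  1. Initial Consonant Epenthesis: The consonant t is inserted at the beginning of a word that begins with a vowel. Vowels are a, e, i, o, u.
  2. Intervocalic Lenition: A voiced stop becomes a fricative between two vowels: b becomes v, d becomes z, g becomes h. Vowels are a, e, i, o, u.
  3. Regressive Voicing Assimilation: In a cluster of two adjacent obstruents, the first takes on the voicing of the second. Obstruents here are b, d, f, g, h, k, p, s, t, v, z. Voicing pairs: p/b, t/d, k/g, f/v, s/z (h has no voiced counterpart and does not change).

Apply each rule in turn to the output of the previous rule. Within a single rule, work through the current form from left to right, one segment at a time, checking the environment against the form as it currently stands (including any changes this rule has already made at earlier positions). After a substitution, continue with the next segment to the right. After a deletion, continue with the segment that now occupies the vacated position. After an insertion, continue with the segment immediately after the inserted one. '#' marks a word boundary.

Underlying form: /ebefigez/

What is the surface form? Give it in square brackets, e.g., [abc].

[tevefihez]

1 Initial Consonant Epenthesis: [ebefigez] → [tebefigez]
2 Intervocalic Lenition: [tebefigez] → [tevefihez]
3 Regressive Voicing Assimilation: no change — [tevefihez]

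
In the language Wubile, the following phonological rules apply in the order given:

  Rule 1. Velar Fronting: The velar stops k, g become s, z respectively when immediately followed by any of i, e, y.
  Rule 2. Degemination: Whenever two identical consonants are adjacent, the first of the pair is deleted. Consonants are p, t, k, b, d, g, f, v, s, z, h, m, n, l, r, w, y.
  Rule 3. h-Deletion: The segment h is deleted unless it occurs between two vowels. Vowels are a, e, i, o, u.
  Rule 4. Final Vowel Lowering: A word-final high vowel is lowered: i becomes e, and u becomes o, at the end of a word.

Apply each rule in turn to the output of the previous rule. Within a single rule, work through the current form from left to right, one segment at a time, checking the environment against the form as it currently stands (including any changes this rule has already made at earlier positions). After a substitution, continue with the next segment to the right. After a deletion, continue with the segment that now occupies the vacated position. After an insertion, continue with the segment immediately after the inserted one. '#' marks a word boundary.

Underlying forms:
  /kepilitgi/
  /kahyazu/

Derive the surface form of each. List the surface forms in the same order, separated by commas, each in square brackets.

[sepilitze], [kayazo]

/kepilitgi/:
  Rule 1 Velar Fronting: [kepilitgi] → [sepilitzi]
  Rule 2 Degemination: no change — [sepilitzi]
  Rule 3 h-Deletion: no change — [sepilitzi]
  Rule 4 Final Vowel Lowering: [sepilitzi] → [sepilitze]
/kahyazu/:
  Rule 1 Velar Fronting: no change — [kahyazu]
  Rule 2 Degemination: no change — [kahyazu]
  Rule 3 h-Deletion: [kahyazu] → [kayazu]
  Rule 4 Final Vowel Lowering: [kayazu] → [kayazo]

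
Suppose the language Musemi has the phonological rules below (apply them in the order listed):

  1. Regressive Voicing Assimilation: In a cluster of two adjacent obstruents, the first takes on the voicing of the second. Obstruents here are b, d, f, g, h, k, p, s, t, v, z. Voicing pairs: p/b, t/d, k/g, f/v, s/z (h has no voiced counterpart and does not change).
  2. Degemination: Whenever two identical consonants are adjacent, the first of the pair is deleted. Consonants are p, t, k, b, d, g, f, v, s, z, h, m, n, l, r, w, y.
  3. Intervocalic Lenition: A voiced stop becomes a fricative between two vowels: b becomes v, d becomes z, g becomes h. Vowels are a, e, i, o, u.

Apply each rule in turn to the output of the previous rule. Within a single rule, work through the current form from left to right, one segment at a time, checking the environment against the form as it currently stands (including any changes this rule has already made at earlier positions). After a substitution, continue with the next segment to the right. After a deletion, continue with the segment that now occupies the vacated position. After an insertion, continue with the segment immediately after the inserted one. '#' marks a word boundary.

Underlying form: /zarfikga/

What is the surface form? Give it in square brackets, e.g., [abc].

[zarfiha]

1 Regressive Voicing Assimilation: [zarfikga] → [zarfigga]
2 Degemination: [zarfigga] → [zarfiga]
3 Intervocalic Lenition: [zarfiga] → [zarfiha]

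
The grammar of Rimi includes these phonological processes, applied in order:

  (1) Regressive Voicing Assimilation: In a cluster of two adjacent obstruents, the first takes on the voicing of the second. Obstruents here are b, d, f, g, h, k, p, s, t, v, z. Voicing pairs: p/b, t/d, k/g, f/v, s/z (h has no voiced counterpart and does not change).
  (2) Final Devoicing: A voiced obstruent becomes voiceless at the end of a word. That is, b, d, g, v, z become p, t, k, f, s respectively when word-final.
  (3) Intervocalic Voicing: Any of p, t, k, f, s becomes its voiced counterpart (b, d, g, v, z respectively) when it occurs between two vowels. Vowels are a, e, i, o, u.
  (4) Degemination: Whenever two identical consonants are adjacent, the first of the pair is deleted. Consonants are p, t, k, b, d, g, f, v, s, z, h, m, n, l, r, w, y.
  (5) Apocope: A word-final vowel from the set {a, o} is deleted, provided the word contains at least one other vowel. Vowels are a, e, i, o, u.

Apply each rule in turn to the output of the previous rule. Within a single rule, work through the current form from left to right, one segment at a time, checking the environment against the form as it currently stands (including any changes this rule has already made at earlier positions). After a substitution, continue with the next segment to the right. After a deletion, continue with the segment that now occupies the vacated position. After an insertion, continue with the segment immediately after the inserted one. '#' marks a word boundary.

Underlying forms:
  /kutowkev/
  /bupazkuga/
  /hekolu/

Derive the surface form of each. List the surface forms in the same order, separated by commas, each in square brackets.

/kutowkev/:
  (1) Regressive Voicing Assimilation: no change — [kutowkev]
  (2) Final Devoicing: [kutowkev] → [kutowkef]
  (3) Intervocalic Voicing: [kutowkef] → [kudowkef]
  (4) Degemination: no change — [kudowkef]
  (5) Apocope: no change — [kudowkef]
/bupazkuga/:
  (1) Regressive Voicing Assimilation: [bupazkuga] → [bupaskuga]
  (2) Final Devoicing: no change — [bupaskuga]
  (3) Intervocalic Voicing: [bupaskuga] → [bubaskuga]
  (4) Degemination: no change — [bubaskuga]
  (5) Apocope: [bubaskuga] → [bubaskug]
/hekolu/:
  (1) Regressive Voicing Assimilation: no change — [hekolu]
  (2) Final Devoicing: no change — [hekolu]
  (3) Intervocalic Voicing: [hekolu] → [hegolu]
  (4) Degemination: no change — [hegolu]
  (5) Apocope: no change — [hegolu]

[kudowkef], [bubaskug], [hegolu]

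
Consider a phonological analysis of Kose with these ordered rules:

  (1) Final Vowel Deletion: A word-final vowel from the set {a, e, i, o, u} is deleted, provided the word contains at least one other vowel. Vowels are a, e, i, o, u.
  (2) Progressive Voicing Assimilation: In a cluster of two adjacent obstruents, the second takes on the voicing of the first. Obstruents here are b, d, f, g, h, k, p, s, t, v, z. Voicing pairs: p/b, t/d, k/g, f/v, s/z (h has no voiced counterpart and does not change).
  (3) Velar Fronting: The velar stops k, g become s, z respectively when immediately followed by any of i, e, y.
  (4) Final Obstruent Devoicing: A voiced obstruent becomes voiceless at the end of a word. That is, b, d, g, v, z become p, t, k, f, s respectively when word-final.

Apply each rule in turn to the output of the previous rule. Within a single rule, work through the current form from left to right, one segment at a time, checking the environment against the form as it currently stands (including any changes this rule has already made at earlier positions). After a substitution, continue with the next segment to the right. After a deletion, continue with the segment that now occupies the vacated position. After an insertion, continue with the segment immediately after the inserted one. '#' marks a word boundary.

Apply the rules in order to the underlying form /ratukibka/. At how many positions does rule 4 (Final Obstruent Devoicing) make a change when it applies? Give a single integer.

(1) Final Vowel Deletion: [ratukibka] → [ratukibk]
(2) Progressive Voicing Assimilation: [ratukibk] → [ratukibg]
(3) Velar Fronting: [ratukibg] → [ratusibg]
(4) Final Obstruent Devoicing: [ratusibg] → [ratusibk]
Rule 4 changed 1 position(s).

1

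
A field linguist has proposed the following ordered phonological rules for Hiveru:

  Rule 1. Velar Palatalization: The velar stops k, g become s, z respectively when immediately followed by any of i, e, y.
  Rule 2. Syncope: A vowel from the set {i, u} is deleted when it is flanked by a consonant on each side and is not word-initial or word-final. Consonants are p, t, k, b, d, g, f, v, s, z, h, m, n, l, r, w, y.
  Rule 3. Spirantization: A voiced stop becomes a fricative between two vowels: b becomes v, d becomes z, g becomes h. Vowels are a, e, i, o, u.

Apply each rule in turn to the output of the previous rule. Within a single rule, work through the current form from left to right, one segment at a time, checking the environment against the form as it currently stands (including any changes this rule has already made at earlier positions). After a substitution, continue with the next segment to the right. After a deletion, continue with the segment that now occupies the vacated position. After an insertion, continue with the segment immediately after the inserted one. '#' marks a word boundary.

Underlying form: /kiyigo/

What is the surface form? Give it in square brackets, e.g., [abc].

[sygo]

Rule 1 Velar Palatalization: [kiyigo] → [siyigo]
Rule 2 Syncope: [siyigo] → [sygo]
Rule 3 Spirantization: no change — [sygo]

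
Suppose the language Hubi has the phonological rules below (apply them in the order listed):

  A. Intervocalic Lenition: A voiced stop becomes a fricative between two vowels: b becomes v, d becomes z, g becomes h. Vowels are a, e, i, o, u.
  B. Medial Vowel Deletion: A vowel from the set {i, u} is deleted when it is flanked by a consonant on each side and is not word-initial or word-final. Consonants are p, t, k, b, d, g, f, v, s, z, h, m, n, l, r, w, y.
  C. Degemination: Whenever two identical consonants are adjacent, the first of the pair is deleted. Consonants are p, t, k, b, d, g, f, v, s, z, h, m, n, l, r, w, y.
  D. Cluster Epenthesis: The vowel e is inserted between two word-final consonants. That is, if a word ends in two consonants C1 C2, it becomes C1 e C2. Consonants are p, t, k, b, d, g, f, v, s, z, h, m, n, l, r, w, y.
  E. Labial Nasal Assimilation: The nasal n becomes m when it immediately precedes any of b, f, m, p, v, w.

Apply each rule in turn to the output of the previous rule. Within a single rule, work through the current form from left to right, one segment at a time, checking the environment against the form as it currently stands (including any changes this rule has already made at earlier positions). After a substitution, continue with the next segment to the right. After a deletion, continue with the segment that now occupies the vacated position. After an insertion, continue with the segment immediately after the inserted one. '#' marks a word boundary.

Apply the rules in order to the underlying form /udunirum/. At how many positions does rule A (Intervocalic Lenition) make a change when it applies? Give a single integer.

A Intervocalic Lenition: [udunirum] → [uzunirum]
B Medial Vowel Deletion: [uzunirum] → [uznrm]
C Degemination: no change — [uznrm]
D Cluster Epenthesis: [uznrm] → [uznrem]
E Labial Nasal Assimilation: no change — [uznrem]
Rule A changed 1 position(s).

1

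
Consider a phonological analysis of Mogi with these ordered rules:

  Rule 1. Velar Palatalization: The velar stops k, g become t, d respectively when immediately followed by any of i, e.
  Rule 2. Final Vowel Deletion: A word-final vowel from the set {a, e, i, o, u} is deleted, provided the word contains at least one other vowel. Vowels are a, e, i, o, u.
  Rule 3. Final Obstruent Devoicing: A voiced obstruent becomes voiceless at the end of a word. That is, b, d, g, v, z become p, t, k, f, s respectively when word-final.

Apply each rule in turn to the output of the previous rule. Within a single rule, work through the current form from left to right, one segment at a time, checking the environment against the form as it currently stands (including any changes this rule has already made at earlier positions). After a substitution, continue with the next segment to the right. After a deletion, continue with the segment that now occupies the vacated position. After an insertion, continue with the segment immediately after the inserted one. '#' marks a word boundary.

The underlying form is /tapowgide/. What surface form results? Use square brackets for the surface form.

Rule 1 Velar Palatalization: [tapowgide] → [tapowdide]
Rule 2 Final Vowel Deletion: [tapowdide] → [tapowdid]
Rule 3 Final Obstruent Devoicing: [tapowdid] → [tapowdit]

[tapowdit]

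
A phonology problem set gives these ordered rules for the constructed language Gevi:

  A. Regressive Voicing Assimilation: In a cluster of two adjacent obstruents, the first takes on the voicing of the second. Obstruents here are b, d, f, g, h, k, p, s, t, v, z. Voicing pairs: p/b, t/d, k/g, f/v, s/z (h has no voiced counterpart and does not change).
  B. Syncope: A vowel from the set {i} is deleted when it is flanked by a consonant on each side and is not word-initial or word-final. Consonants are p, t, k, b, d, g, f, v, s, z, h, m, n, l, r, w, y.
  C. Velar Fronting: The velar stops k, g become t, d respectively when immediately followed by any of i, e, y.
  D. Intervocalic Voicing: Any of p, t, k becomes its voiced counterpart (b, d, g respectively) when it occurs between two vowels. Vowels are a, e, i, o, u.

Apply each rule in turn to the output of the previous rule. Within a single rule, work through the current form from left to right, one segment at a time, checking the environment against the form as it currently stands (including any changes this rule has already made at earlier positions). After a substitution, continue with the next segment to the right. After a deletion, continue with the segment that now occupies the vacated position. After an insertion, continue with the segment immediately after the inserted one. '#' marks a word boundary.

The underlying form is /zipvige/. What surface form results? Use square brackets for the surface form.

A Regressive Voicing Assimilation: [zipvige] → [zibvige]
B Syncope: [zibvige] → [zbvge]
C Velar Fronting: [zbvge] → [zbvde]
D Intervocalic Voicing: no change — [zbvde]

[zbvde]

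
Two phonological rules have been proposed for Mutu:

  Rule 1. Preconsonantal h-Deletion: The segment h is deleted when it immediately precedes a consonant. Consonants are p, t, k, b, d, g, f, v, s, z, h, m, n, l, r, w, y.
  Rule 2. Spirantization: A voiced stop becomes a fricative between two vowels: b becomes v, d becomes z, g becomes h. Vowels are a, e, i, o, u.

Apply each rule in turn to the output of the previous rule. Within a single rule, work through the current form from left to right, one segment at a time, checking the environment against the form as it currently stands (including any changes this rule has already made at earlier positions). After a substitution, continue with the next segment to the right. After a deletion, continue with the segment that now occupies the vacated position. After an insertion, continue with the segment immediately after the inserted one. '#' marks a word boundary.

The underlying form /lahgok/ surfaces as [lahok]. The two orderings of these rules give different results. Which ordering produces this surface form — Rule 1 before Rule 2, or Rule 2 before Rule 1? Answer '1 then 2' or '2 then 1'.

1 then 2

Order 1 then 2:
  1 Preconsonantal h-Deletion: [lahgok] → [lagok]
  2 Spirantization: [lagok] → [lahok]
  result: [lahok]
Order 2 then 1:
  2 Spirantization: no change — [lahgok]
  1 Preconsonantal h-Deletion: [lahgok] → [lagok]
  result: [lagok]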